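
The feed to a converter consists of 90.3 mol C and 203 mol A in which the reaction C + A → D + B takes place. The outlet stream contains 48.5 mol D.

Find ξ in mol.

ξ = 48.5 mol

For D: n = n₀ + 1ξ → 48.5 = 0 + 1ξ, giving ξ = 48.5 mol.
Outlet amounts (n = n₀ + ν ξ):
  C: 90.3 − 1(48.5) = 41.8
  A: 203 − 1(48.5) = 154.5
  D: 0 + 1(48.5) = 48.5
  B: 0 + 1(48.5) = 48.5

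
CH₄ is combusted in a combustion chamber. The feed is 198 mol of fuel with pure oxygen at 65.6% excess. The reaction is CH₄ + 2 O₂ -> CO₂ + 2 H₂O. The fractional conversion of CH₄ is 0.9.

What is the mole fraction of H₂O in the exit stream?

Stoichiometric O₂ = 2 × 198 = 396 mol; O₂ fed = 396 × 1.656 = 655.8 mol.
Fuel reacted = 0.9 × 198 → ξ = 178.2 mol.
Outlet (n = n₀ + ν ξ):
  CH₄: 198 − 1(178.2) = 19.8
  O₂: 655.8 − 2(178.2) = 299.4
  CO₂: 0 + 1(178.2) = 178.2
  H₂O: 0 + 2(178.2) = 356.4
Total out = 853.8 mol; y_H₂O = 356.4 / 853.8 = 0.4174.

0.417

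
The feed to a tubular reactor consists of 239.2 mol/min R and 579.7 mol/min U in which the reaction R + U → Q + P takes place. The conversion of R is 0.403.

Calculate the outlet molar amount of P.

96.4 mol/min

R reacted = 0.403 × 239.2 = 96.4 mol/min; ν_R = −1, so ξ = 96.4/1 = 96.4 mol/min.
Outlet amounts (n = n₀ + ν ξ):
  R: 239.2 − 1(96.4) = 142.8
  U: 579.7 − 1(96.4) = 483.3
  Q: 0 + 1(96.4) = 96.4
  P: 0 + 1(96.4) = 96.4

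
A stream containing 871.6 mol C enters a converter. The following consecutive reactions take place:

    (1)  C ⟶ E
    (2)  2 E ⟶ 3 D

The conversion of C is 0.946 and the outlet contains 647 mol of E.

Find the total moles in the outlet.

960 mol

Conversion of C: C consumed = 1ξ₁ = 0.946 × 871.6 → ξ₁ = 824.5 mol.
E balance: n_E = 0 + 1ξ₁ − 2ξ₂ = 647 → ξ₂ = (1·824.5 − 647)/2 = 88.77 mol.
Outlet amounts (n = n₀ + Σ ν·ξ):
  C: 871.6 − 1(824.5) = 47.07
  E: 0 + 1(824.5) − 2(88.77) = 647
  D: 0 + 3(88.77) = 266.3
Total out = 47.07 + 647 + 266.3 = 960.4 mol.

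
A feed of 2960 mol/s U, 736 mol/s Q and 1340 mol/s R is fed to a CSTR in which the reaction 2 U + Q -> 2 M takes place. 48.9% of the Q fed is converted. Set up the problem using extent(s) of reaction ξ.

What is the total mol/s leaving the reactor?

4680 mol/s

Q reacted = 0.489 × 736 = 359.9 mol/s; ν_Q = −1, so ξ = 359.9/1 = 359.9 mol/s.
Outlet amounts (n = n₀ + ν ξ):
  U: 2960 − 2(359.9) = 2240
  Q: 736 − 1(359.9) = 376.1
  M: 0 + 2(359.9) = 719.8
  R: 1340 (inert)
Total out = 2240 + 376.1 + 719.8 + 1340 = 4676 mol/s.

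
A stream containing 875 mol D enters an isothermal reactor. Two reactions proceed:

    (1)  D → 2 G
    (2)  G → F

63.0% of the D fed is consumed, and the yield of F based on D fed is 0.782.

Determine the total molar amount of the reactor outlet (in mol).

Conversion of D: D consumed = 1ξ₁ = 0.63 × 875 → ξ₁ = 551.2 mol.
Yield of F: 1ξ₂ / 875 = 0.782 → ξ₂ = 684.2 mol.
Outlet amounts (n = n₀ + Σ ν·ξ):
  D: 875 − 1(551.2) = 323.8
  G: 0 + 2(551.2) − 1(684.2) = 418.2
  F: 0 + 1(684.2) = 684.2
Total out = 323.8 + 418.2 + 684.2 = 1426 mol.

1430 mol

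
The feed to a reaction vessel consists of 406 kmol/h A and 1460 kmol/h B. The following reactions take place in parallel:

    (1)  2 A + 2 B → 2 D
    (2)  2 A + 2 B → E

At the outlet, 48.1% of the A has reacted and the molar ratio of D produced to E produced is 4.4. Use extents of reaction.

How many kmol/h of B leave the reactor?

1260 kmol/h

Conversion of A: A consumed = 0.481 × 406 = 195.3 kmol/h = 2ξ₁ + 2ξ₂.
Selectivity: 2ξ₁ / (1ξ₂) = 4.4 → ξ₁ = 2.2 ξ₂.
Substitute: (2·2.2 + 2) ξ₂ = 195.3 → ξ₂ = 30.51 kmol/h, ξ₁ = 67.13 kmol/h.
Outlet amounts (n = n₀ + Σ ν·ξ):
  A: 406 − 2(67.13) − 2(30.51) = 210.7
  B: 1460 − 2(67.13) − 2(30.51) = 1265
  D: 0 + 2(67.13) = 134.3
  E: 0 + 1(30.51) = 30.51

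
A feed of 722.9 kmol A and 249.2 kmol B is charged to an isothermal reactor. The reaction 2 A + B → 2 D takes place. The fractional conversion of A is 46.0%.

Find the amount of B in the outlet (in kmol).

82.9 kmol

A reacted = 0.46 × 722.9 = 332.5 kmol; ν_A = −2, so ξ = 332.5/2 = 166.3 kmol.
Outlet amounts (n = n₀ + ν ξ):
  A: 722.9 − 2(166.3) = 390.4
  B: 249.2 − 1(166.3) = 82.93
  D: 0 + 2(166.3) = 332.5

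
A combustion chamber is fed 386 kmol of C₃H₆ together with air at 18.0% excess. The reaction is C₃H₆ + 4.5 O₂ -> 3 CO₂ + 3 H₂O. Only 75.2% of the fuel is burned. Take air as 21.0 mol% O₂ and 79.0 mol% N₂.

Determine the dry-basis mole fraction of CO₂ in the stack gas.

Stoichiometric O₂ = 4.5 × 386 = 1737 kmol; O₂ fed = 1737 × 1.180 = 2050 kmol.
N₂ fed = 2050 × 79/21 = 7711 kmol.
Fuel reacted = 0.752 × 386 → ξ = 290.3 kmol.
Outlet (n = n₀ + ν ξ):
  C₃H₆: 386 − 1(290.3) = 95.73
  O₂: 2050 − 4.5(290.3) = 743.4
  N₂: 7711 (inert)
  CO₂: 0 + 3(290.3) = 870.8
  H₂O: 0 + 3(290.3) = 870.8
Dry total = 9421 kmol; y_CO₂ (dry) = 870.8 / 9421 = 0.09244.

0.0924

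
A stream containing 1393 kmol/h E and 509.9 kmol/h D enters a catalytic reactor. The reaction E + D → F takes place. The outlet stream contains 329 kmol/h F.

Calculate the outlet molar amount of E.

1060 kmol/h

For F: n = n₀ + 1ξ → 329 = 0 + 1ξ, giving ξ = 329 kmol/h.
Outlet amounts (n = n₀ + ν ξ):
  E: 1393 − 1(329) = 1064
  D: 509.9 − 1(329) = 180.9
  F: 0 + 1(329) = 329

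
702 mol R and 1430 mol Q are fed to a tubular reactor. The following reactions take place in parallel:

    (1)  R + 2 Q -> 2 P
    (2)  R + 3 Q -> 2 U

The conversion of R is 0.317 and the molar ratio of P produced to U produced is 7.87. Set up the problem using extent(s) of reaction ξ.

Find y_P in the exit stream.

Conversion of R: R consumed = 0.317 × 702 = 222.5 mol = 1ξ₁ + 1ξ₂.
Selectivity: 2ξ₁ / (2ξ₂) = 7.87 → ξ₁ = 7.87 ξ₂.
Substitute: (1·7.87 + 1) ξ₂ = 222.5 → ξ₂ = 25.09 mol, ξ₁ = 197.4 mol.
Outlet amounts (n = n₀ + Σ ν·ξ):
  R: 702 − 1(197.4) − 1(25.09) = 479.5
  Q: 1430 − 2(197.4) − 3(25.09) = 959.8
  P: 0 + 2(197.4) = 394.9
  U: 0 + 2(25.09) = 50.18
Total out = 1884 mol; y_P = 394.9 / 1884 = 0.2096.

0.21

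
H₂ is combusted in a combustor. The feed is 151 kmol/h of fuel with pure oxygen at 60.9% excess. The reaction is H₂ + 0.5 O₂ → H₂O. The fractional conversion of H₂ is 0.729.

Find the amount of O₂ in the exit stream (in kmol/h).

Stoichiometric O₂ = 0.5 × 151 = 75.5 kmol/h; O₂ fed = 75.5 × 1.609 = 121.5 kmol/h.
Fuel reacted = 0.729 × 151 → ξ = 110.1 kmol/h.
Outlet (n = n₀ + ν ξ):
  H₂: 151 − 1(110.1) = 40.92
  O₂: 121.5 − 0.5(110.1) = 66.44
  H₂O: 0 + 1(110.1) = 110.1

66.4 kmol/h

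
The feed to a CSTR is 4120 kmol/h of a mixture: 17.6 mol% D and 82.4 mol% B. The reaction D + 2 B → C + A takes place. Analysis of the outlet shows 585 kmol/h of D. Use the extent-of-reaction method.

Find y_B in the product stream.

For D: n = n₀ − 1ξ → 585 = 725.1 − 1ξ, giving ξ = 140.1 kmol/h.
Outlet amounts (n = n₀ + ν ξ):
  D: 725.1 − 1(140.1) = 585
  B: 3395 − 2(140.1) = 3115
  C: 0 + 1(140.1) = 140.1
  A: 0 + 1(140.1) = 140.1
Total out = 3980 kmol/h; y_B = 3115 / 3980 = 0.7826.

0.783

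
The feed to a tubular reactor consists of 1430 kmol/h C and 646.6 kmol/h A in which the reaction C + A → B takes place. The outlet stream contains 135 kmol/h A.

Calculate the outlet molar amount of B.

512 kmol/h

For A: n = n₀ − 1ξ → 135 = 646.6 − 1ξ, giving ξ = 511.6 kmol/h.
Outlet amounts (n = n₀ + ν ξ):
  C: 1430 − 1(511.6) = 918.4
  A: 646.6 − 1(511.6) = 135
  B: 0 + 1(511.6) = 511.6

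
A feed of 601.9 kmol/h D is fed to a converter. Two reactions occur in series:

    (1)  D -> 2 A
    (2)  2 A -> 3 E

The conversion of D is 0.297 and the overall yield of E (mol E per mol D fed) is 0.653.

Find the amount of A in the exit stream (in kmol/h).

Conversion of D: D consumed = 1ξ₁ = 0.297 × 601.9 → ξ₁ = 178.8 kmol/h.
Yield of E: 3ξ₂ / 601.9 = 0.653 → ξ₂ = 131 kmol/h.
Outlet amounts (n = n₀ + Σ ν·ξ):
  D: 601.9 − 1(178.8) = 423.1
  A: 0 + 2(178.8) − 2(131) = 95.5
  E: 0 + 3(131) = 393

95.5 kmol/h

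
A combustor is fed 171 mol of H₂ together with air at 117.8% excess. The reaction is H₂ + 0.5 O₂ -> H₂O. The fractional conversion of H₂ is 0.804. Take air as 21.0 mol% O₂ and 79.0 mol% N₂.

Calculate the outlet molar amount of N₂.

Stoichiometric O₂ = 0.5 × 171 = 85.5 mol; O₂ fed = 85.5 × 2.178 = 186.2 mol.
N₂ fed = 186.2 × 79/21 = 700.5 mol.
Fuel reacted = 0.804 × 171 → ξ = 137.5 mol.
Outlet (n = n₀ + ν ξ):
  H₂: 171 − 1(137.5) = 33.52
  O₂: 186.2 − 0.5(137.5) = 117.5
  N₂: 700.5 (inert)
  H₂O: 0 + 1(137.5) = 137.5

701 mol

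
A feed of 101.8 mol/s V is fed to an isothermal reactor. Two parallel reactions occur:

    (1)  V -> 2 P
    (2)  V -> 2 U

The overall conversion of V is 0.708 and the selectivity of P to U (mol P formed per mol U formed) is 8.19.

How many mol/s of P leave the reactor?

Conversion of V: V consumed = 0.708 × 101.8 = 72.07 mol/s = 1ξ₁ + 1ξ₂.
Selectivity: 2ξ₁ / (2ξ₂) = 8.19 → ξ₁ = 8.19 ξ₂.
Substitute: (1·8.19 + 1) ξ₂ = 72.07 → ξ₂ = 7.843 mol/s, ξ₁ = 64.23 mol/s.
Outlet amounts (n = n₀ + Σ ν·ξ):
  V: 101.8 − 1(64.23) − 1(7.843) = 29.73
  P: 0 + 2(64.23) = 128.5
  U: 0 + 2(7.843) = 15.69

128 mol/s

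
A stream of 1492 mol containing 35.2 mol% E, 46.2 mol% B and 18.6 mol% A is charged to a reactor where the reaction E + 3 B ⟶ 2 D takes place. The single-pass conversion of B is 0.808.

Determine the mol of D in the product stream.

371 mol

B reacted = 0.808 × 689.3 = 557 mol; ν_B = −3, so ξ = 557/3 = 185.7 mol.
Outlet amounts (n = n₀ + ν ξ):
  E: 525.2 − 1(185.7) = 339.5
  B: 689.3 − 3(185.7) = 132.3
  D: 0 + 2(185.7) = 371.3
  A: 277.5 (inert)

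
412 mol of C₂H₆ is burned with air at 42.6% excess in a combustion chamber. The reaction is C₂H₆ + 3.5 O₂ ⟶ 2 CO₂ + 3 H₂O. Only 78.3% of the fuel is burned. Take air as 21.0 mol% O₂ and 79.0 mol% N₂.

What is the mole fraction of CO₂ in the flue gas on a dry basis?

Stoichiometric O₂ = 3.5 × 412 = 1442 mol; O₂ fed = 1442 × 1.426 = 2056 mol.
N₂ fed = 2056 × 79/21 = 7736 mol.
Fuel reacted = 0.783 × 412 → ξ = 322.6 mol.
Outlet (n = n₀ + ν ξ):
  C₂H₆: 412 − 1(322.6) = 89.4
  O₂: 2056 − 3.5(322.6) = 927.2
  N₂: 7736 (inert)
  CO₂: 0 + 2(322.6) = 645.2
  H₂O: 0 + 3(322.6) = 967.8
Dry total = 9397 mol; y_CO₂ (dry) = 645.2 / 9397 = 0.06866.

0.0687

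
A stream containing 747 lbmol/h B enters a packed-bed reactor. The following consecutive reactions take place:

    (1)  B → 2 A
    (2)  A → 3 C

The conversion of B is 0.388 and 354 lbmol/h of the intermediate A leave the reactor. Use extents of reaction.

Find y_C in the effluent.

Conversion of B: B consumed = 1ξ₁ = 0.388 × 747 → ξ₁ = 289.8 lbmol/h.
A balance: n_A = 0 + 2ξ₁ − 1ξ₂ = 354 → ξ₂ = (2·289.8 − 354)/1 = 225.7 lbmol/h.
Outlet amounts (n = n₀ + Σ ν·ξ):
  B: 747 − 1(289.8) = 457.2
  A: 0 + 2(289.8) − 1(225.7) = 354
  C: 0 + 3(225.7) = 677
Total out = 1488 lbmol/h; y_C = 677 / 1488 = 0.4549.

0.455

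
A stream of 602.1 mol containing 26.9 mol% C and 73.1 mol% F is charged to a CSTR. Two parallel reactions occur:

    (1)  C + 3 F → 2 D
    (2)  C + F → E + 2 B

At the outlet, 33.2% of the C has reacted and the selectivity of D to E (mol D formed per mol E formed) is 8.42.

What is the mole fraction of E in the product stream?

Conversion of C: C consumed = 0.332 × 162 = 53.77 mol = 1ξ₁ + 1ξ₂.
Selectivity: 2ξ₁ / (1ξ₂) = 8.42 → ξ₁ = 4.21 ξ₂.
Substitute: (1·4.21 + 1) ξ₂ = 53.77 → ξ₂ = 10.32 mol, ξ₁ = 43.45 mol.
Outlet amounts (n = n₀ + Σ ν·ξ):
  C: 162 − 1(43.45) − 1(10.32) = 108.2
  F: 440.1 − 3(43.45) − 1(10.32) = 299.5
  D: 0 + 2(43.45) = 86.9
  E: 0 + 1(10.32) = 10.32
  B: 0 + 2(10.32) = 20.64
Total out = 525.5 mol; y_E = 10.32 / 525.5 = 0.01964.

0.0196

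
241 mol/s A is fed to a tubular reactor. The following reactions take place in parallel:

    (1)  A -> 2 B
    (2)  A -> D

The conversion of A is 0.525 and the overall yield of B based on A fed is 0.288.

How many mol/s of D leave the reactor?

Yield of B: 2ξ₁ / 241 = 0.288 → ξ₁ = 34.7 mol/s.
Conversion of A: 1ξ₁ + 1ξ₂ = 0.525 × 241 = 126.5 → ξ₂ = 91.82 mol/s.
Outlet amounts (n = n₀ + Σ ν·ξ):
  A: 241 − 1(34.7) − 1(91.82) = 114.5
  B: 0 + 2(34.7) = 69.41
  D: 0 + 1(91.82) = 91.82

91.8 mol/s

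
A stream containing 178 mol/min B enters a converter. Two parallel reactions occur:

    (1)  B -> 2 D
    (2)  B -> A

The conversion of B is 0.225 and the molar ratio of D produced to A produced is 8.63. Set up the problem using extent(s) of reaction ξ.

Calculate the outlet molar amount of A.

Conversion of B: B consumed = 0.225 × 178 = 40.05 mol/min = 1ξ₁ + 1ξ₂.
Selectivity: 2ξ₁ / (1ξ₂) = 8.63 → ξ₁ = 4.315 ξ₂.
Substitute: (1·4.315 + 1) ξ₂ = 40.05 → ξ₂ = 7.535 mol/min, ξ₁ = 32.51 mol/min.
Outlet amounts (n = n₀ + Σ ν·ξ):
  B: 178 − 1(32.51) − 1(7.535) = 137.9
  D: 0 + 2(32.51) = 65.03
  A: 0 + 1(7.535) = 7.535

7.54 mol/min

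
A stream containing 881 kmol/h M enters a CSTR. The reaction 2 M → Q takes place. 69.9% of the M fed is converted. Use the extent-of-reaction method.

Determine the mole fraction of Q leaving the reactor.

0.537

M reacted = 0.699 × 881 = 615.8 kmol/h; ν_M = −2, so ξ = 615.8/2 = 307.9 kmol/h.
Outlet amounts (n = n₀ + ν ξ):
  M: 881 − 2(307.9) = 265.2
  Q: 0 + 1(307.9) = 307.9
Total out = 573.1 kmol/h; y_Q = 307.9 / 573.1 = 0.5373.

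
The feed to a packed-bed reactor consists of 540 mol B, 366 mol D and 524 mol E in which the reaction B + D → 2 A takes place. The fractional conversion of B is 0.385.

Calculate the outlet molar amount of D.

B reacted = 0.385 × 540 = 207.9 mol; ν_B = −1, so ξ = 207.9/1 = 207.9 mol.
Outlet amounts (n = n₀ + ν ξ):
  B: 540 − 1(207.9) = 332.1
  D: 366 − 1(207.9) = 158.1
  A: 0 + 2(207.9) = 415.8
  E: 524 (inert)

158 mol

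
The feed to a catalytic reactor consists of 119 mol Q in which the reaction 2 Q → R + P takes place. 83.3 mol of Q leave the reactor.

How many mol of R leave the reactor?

For Q: n = n₀ − 2ξ → 83.3 = 119 − 2ξ, giving ξ = 17.85 mol.
Outlet amounts (n = n₀ + ν ξ):
  Q: 119 − 2(17.85) = 83.3
  R: 0 + 1(17.85) = 17.85
  P: 0 + 1(17.85) = 17.85

17.9 mol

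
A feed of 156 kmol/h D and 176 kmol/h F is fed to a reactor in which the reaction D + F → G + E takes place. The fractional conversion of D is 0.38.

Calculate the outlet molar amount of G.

D reacted = 0.38 × 156 = 59.28 kmol/h; ν_D = −1, so ξ = 59.28/1 = 59.28 kmol/h.
Outlet amounts (n = n₀ + ν ξ):
  D: 156 − 1(59.28) = 96.72
  F: 176 − 1(59.28) = 116.7
  G: 0 + 1(59.28) = 59.28
  E: 0 + 1(59.28) = 59.28

59.3 kmol/h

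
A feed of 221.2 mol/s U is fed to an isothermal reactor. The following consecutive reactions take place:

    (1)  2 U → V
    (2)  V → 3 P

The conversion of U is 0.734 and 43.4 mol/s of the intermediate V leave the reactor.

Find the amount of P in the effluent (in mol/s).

Conversion of U: U consumed = 2ξ₁ = 0.734 × 221.2 → ξ₁ = 81.18 mol/s.
V balance: n_V = 0 + 1ξ₁ − 1ξ₂ = 43.4 → ξ₂ = (1·81.18 − 43.4)/1 = 37.78 mol/s.
Outlet amounts (n = n₀ + Σ ν·ξ):
  U: 221.2 − 2(81.18) = 58.84
  V: 0 + 1(81.18) − 1(37.78) = 43.4
  P: 0 + 3(37.78) = 113.3

113 mol/s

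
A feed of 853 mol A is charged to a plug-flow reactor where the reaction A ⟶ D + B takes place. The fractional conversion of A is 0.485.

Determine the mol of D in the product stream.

A reacted = 0.485 × 853 = 413.7 mol; ν_A = −1, so ξ = 413.7/1 = 413.7 mol.
Outlet amounts (n = n₀ + ν ξ):
  A: 853 − 1(413.7) = 439.3
  D: 0 + 1(413.7) = 413.7
  B: 0 + 1(413.7) = 413.7

414 mol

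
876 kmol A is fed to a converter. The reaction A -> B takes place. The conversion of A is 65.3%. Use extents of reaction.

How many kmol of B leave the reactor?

A reacted = 0.653 × 876 = 572 kmol; ν_A = −1, so ξ = 572/1 = 572 kmol.
Outlet amounts (n = n₀ + ν ξ):
  A: 876 − 1(572) = 304
  B: 0 + 1(572) = 572

572 kmol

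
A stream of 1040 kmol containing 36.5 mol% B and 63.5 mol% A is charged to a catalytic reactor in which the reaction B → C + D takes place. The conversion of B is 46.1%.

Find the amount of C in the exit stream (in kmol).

B reacted = 0.461 × 379.6 = 175 kmol; ν_B = −1, so ξ = 175/1 = 175 kmol.
Outlet amounts (n = n₀ + ν ξ):
  B: 379.6 − 1(175) = 204.6
  C: 0 + 1(175) = 175
  D: 0 + 1(175) = 175
  A: 660.4 (inert)

175 kmol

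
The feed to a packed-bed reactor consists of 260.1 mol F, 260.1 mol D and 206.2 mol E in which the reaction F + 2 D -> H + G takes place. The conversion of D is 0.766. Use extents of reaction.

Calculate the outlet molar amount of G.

D reacted = 0.766 × 260.1 = 199.2 mol; ν_D = −2, so ξ = 199.2/2 = 99.62 mol.
Outlet amounts (n = n₀ + ν ξ):
  F: 260.1 − 1(99.62) = 160.5
  D: 260.1 − 2(99.62) = 60.86
  H: 0 + 1(99.62) = 99.62
  G: 0 + 1(99.62) = 99.62
  E: 206.2 (inert)

99.6 mol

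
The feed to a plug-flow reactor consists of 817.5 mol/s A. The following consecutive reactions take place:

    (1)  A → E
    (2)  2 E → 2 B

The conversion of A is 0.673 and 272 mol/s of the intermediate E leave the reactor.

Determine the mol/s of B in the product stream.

Conversion of A: A consumed = 1ξ₁ = 0.673 × 817.5 → ξ₁ = 550.2 mol/s.
E balance: n_E = 0 + 1ξ₁ − 2ξ₂ = 272 → ξ₂ = (1·550.2 − 272)/2 = 139.1 mol/s.
Outlet amounts (n = n₀ + Σ ν·ξ):
  A: 817.5 − 1(550.2) = 267.3
  E: 0 + 1(550.2) − 2(139.1) = 272
  B: 0 + 2(139.1) = 278.2

278 mol/s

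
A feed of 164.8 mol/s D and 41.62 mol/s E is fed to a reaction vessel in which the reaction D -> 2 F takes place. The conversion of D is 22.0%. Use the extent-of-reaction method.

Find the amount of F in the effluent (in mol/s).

D reacted = 0.22 × 164.8 = 36.26 mol/s; ν_D = −1, so ξ = 36.26/1 = 36.26 mol/s.
Outlet amounts (n = n₀ + ν ξ):
  D: 164.8 − 1(36.26) = 128.5
  F: 0 + 2(36.26) = 72.51
  E: 41.62 (inert)

72.5 mol/s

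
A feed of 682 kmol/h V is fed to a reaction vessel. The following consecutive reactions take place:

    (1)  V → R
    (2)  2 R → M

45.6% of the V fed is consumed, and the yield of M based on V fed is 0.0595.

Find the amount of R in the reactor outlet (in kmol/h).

Conversion of V: V consumed = 1ξ₁ = 0.456 × 682 → ξ₁ = 311 kmol/h.
Yield of M: 1ξ₂ / 682 = 0.0595 → ξ₂ = 40.58 kmol/h.
Outlet amounts (n = n₀ + Σ ν·ξ):
  V: 682 − 1(311) = 371
  R: 0 + 1(311) − 2(40.58) = 229.8
  M: 0 + 1(40.58) = 40.58

230 kmol/h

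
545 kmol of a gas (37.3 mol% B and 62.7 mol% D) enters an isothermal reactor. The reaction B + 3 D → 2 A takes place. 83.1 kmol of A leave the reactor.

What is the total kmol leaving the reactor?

462 kmol

For A: n = n₀ + 2ξ → 83.1 = 0 + 2ξ, giving ξ = 41.55 kmol.
Outlet amounts (n = n₀ + ν ξ):
  B: 203.3 − 1(41.55) = 161.7
  D: 341.7 − 3(41.55) = 217.1
  A: 0 + 2(41.55) = 83.1
Total out = 161.7 + 217.1 + 83.1 = 461.9 kmol.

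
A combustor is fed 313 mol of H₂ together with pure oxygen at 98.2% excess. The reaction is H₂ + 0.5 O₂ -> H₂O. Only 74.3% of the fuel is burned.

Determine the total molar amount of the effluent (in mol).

Stoichiometric O₂ = 0.5 × 313 = 156.5 mol; O₂ fed = 156.5 × 1.982 = 310.2 mol.
Fuel reacted = 0.743 × 313 → ξ = 232.6 mol.
Outlet (n = n₀ + ν ξ):
  H₂: 313 − 1(232.6) = 80.44
  O₂: 310.2 − 0.5(232.6) = 193.9
  H₂O: 0 + 1(232.6) = 232.6
Total out = 80.44 + 193.9 + 232.6 = 506.9 mol.

507 mol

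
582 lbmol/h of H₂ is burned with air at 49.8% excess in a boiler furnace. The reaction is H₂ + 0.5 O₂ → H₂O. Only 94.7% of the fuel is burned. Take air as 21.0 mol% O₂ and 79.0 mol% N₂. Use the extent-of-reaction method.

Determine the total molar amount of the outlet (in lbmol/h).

Stoichiometric O₂ = 0.5 × 582 = 291 lbmol/h; O₂ fed = 291 × 1.498 = 435.9 lbmol/h.
N₂ fed = 435.9 × 79/21 = 1640 lbmol/h.
Fuel reacted = 0.947 × 582 → ξ = 551.2 lbmol/h.
Outlet (n = n₀ + ν ξ):
  H₂: 582 − 1(551.2) = 30.85
  O₂: 435.9 − 0.5(551.2) = 160.3
  N₂: 1640 (inert)
  H₂O: 0 + 1(551.2) = 551.2
Total out = 30.85 + 160.3 + 1640 + 551.2 = 2382 lbmol/h.

2380 lbmol/h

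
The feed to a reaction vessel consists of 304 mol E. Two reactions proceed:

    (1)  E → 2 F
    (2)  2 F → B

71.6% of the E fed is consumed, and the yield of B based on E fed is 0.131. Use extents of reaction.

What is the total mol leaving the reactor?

Conversion of E: E consumed = 1ξ₁ = 0.716 × 304 → ξ₁ = 217.7 mol.
Yield of B: 1ξ₂ / 304 = 0.131 → ξ₂ = 39.82 mol.
Outlet amounts (n = n₀ + Σ ν·ξ):
  E: 304 − 1(217.7) = 86.34
  F: 0 + 2(217.7) − 2(39.82) = 355.7
  B: 0 + 1(39.82) = 39.82
Total out = 86.34 + 355.7 + 39.82 = 481.8 mol.

482 mol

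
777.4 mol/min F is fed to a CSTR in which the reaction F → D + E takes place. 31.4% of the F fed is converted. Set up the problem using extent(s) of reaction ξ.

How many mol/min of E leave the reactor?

244 mol/min

F reacted = 0.314 × 777.4 = 244.1 mol/min; ν_F = −1, so ξ = 244.1/1 = 244.1 mol/min.
Outlet amounts (n = n₀ + ν ξ):
  F: 777.4 − 1(244.1) = 533.3
  D: 0 + 1(244.1) = 244.1
  E: 0 + 1(244.1) = 244.1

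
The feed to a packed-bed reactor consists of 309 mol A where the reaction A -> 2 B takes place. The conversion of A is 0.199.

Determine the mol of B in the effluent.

123 mol

A reacted = 0.199 × 309 = 61.49 mol; ν_A = −1, so ξ = 61.49/1 = 61.49 mol.
Outlet amounts (n = n₀ + ν ξ):
  A: 309 − 1(61.49) = 247.5
  B: 0 + 2(61.49) = 123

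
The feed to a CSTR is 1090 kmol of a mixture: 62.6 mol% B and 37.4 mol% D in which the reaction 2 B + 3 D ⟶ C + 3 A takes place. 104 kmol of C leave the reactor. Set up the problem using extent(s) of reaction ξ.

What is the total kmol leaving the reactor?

986 kmol

For C: n = n₀ + 1ξ → 104 = 0 + 1ξ, giving ξ = 104 kmol.
Outlet amounts (n = n₀ + ν ξ):
  B: 682.3 − 2(104) = 474.3
  D: 407.7 − 3(104) = 95.66
  C: 0 + 1(104) = 104
  A: 0 + 3(104) = 312
Total out = 474.3 + 95.66 + 104 + 312 = 986 kmol.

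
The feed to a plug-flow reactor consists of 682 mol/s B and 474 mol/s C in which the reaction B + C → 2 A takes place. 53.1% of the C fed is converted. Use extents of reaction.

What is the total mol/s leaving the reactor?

1160 mol/s

C reacted = 0.531 × 474 = 251.7 mol/s; ν_C = −1, so ξ = 251.7/1 = 251.7 mol/s.
Outlet amounts (n = n₀ + ν ξ):
  B: 682 − 1(251.7) = 430.3
  C: 474 − 1(251.7) = 222.3
  A: 0 + 2(251.7) = 503.4
Total out = 430.3 + 222.3 + 503.4 = 1156 mol/s.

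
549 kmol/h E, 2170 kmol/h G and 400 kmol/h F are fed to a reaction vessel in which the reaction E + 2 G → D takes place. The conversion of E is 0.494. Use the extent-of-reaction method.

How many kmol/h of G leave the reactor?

E reacted = 0.494 × 549 = 271.2 kmol/h; ν_E = −1, so ξ = 271.2/1 = 271.2 kmol/h.
Outlet amounts (n = n₀ + ν ξ):
  E: 549 − 1(271.2) = 277.8
  G: 2170 − 2(271.2) = 1628
  D: 0 + 1(271.2) = 271.2
  F: 400 (inert)

1630 kmol/h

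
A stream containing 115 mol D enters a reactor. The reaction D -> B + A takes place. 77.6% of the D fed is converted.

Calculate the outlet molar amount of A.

D reacted = 0.776 × 115 = 89.24 mol; ν_D = −1, so ξ = 89.24/1 = 89.24 mol.
Outlet amounts (n = n₀ + ν ξ):
  D: 115 − 1(89.24) = 25.76
  B: 0 + 1(89.24) = 89.24
  A: 0 + 1(89.24) = 89.24

89.2 mol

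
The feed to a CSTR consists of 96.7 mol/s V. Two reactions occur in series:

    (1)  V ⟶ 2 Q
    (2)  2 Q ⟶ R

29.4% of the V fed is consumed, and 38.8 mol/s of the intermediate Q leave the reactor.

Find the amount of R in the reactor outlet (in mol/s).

9.03 mol/s

Conversion of V: V consumed = 1ξ₁ = 0.294 × 96.7 → ξ₁ = 28.43 mol/s.
Q balance: n_Q = 0 + 2ξ₁ − 2ξ₂ = 38.8 → ξ₂ = (2·28.43 − 38.8)/2 = 9.03 mol/s.
Outlet amounts (n = n₀ + Σ ν·ξ):
  V: 96.7 − 1(28.43) = 68.27
  Q: 0 + 2(28.43) − 2(9.03) = 38.8
  R: 0 + 1(9.03) = 9.03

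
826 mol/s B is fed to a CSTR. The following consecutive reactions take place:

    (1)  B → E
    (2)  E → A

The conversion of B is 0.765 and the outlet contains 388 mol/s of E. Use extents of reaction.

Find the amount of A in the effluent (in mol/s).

244 mol/s

Conversion of B: B consumed = 1ξ₁ = 0.765 × 826 → ξ₁ = 631.9 mol/s.
E balance: n_E = 0 + 1ξ₁ − 1ξ₂ = 388 → ξ₂ = (1·631.9 − 388)/1 = 243.9 mol/s.
Outlet amounts (n = n₀ + Σ ν·ξ):
  B: 826 − 1(631.9) = 194.1
  E: 0 + 1(631.9) − 1(243.9) = 388
  A: 0 + 1(243.9) = 243.9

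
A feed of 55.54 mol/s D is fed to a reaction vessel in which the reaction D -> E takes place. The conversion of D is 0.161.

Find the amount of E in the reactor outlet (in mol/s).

8.94 mol/s

D reacted = 0.161 × 55.54 = 8.942 mol/s; ν_D = −1, so ξ = 8.942/1 = 8.942 mol/s.
Outlet amounts (n = n₀ + ν ξ):
  D: 55.54 − 1(8.942) = 46.6
  E: 0 + 1(8.942) = 8.942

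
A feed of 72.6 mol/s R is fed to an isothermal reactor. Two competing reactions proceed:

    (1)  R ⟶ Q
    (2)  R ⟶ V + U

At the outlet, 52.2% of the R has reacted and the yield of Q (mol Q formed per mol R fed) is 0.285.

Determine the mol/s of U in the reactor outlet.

Yield of Q: 1ξ₁ / 72.6 = 0.285 → ξ₁ = 20.69 mol/s.
Conversion of R: 1ξ₁ + 1ξ₂ = 0.522 × 72.6 = 37.9 → ξ₂ = 17.21 mol/s.
Outlet amounts (n = n₀ + Σ ν·ξ):
  R: 72.6 − 1(20.69) − 1(17.21) = 34.7
  Q: 0 + 1(20.69) = 20.69
  V: 0 + 1(17.21) = 17.21
  U: 0 + 1(17.21) = 17.21

17.2 mol/s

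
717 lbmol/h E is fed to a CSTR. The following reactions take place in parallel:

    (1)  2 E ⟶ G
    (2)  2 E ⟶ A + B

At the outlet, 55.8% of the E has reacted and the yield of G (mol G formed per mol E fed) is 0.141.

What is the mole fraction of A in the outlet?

0.161

Yield of G: 1ξ₁ / 717 = 0.141 → ξ₁ = 101.1 lbmol/h.
Conversion of E: 2ξ₁ + 2ξ₂ = 0.558 × 717 = 400.1 → ξ₂ = 98.95 lbmol/h.
Outlet amounts (n = n₀ + Σ ν·ξ):
  E: 717 − 2(101.1) − 2(98.95) = 316.9
  G: 0 + 1(101.1) = 101.1
  A: 0 + 1(98.95) = 98.95
  B: 0 + 1(98.95) = 98.95
Total out = 615.9 lbmol/h; y_A = 98.95 / 615.9 = 0.1607.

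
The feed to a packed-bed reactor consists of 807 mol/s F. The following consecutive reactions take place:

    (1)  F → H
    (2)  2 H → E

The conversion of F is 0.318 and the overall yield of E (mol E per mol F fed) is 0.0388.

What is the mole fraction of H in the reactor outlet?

Conversion of F: F consumed = 1ξ₁ = 0.318 × 807 → ξ₁ = 256.6 mol/s.
Yield of E: 1ξ₂ / 807 = 0.0388 → ξ₂ = 31.31 mol/s.
Outlet amounts (n = n₀ + Σ ν·ξ):
  F: 807 − 1(256.6) = 550.4
  H: 0 + 1(256.6) − 2(31.31) = 194
  E: 0 + 1(31.31) = 31.31
Total out = 775.7 mol/s; y_H = 194 / 775.7 = 0.2501.

0.25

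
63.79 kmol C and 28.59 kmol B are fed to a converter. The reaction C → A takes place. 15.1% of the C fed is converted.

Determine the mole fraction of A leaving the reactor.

C reacted = 0.151 × 63.79 = 9.632 kmol; ν_C = −1, so ξ = 9.632/1 = 9.632 kmol.
Outlet amounts (n = n₀ + ν ξ):
  C: 63.79 − 1(9.632) = 54.16
  A: 0 + 1(9.632) = 9.632
  B: 28.59 (inert)
Total out = 92.38 kmol; y_A = 9.632 / 92.38 = 0.1043.

0.104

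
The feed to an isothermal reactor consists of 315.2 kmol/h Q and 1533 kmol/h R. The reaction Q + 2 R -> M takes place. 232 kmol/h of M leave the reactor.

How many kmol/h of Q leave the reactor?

For M: n = n₀ + 1ξ → 232 = 0 + 1ξ, giving ξ = 232 kmol/h.
Outlet amounts (n = n₀ + ν ξ):
  Q: 315.2 − 1(232) = 83.2
  R: 1533 − 2(232) = 1069
  M: 0 + 1(232) = 232

83.2 kmol/h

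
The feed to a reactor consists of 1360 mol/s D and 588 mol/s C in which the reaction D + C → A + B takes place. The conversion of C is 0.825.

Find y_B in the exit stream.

C reacted = 0.825 × 588 = 485.1 mol/s; ν_C = −1, so ξ = 485.1/1 = 485.1 mol/s.
Outlet amounts (n = n₀ + ν ξ):
  D: 1360 − 1(485.1) = 874.9
  C: 588 − 1(485.1) = 102.9
  A: 0 + 1(485.1) = 485.1
  B: 0 + 1(485.1) = 485.1
Total out = 1948 mol/s; y_B = 485.1 / 1948 = 0.249.

0.249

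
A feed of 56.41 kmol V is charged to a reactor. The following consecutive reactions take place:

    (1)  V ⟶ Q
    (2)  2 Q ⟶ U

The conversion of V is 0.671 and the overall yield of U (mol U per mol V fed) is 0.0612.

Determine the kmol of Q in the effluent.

Conversion of V: V consumed = 1ξ₁ = 0.671 × 56.41 → ξ₁ = 37.85 kmol.
Yield of U: 1ξ₂ / 56.41 = 0.0612 → ξ₂ = 3.452 kmol.
Outlet amounts (n = n₀ + Σ ν·ξ):
  V: 56.41 − 1(37.85) = 18.56
  Q: 0 + 1(37.85) − 2(3.452) = 30.95
  U: 0 + 1(3.452) = 3.452

30.9 kmol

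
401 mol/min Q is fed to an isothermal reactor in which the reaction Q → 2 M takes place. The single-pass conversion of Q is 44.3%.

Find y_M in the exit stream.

Q reacted = 0.443 × 401 = 177.6 mol/min; ν_Q = −1, so ξ = 177.6/1 = 177.6 mol/min.
Outlet amounts (n = n₀ + ν ξ):
  Q: 401 − 1(177.6) = 223.4
  M: 0 + 2(177.6) = 355.3
Total out = 578.6 mol/min; y_M = 355.3 / 578.6 = 0.614.

0.614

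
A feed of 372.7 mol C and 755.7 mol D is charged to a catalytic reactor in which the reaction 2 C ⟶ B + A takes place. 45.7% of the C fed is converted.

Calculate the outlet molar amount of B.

85.2 mol

C reacted = 0.457 × 372.7 = 170.3 mol; ν_C = −2, so ξ = 170.3/2 = 85.16 mol.
Outlet amounts (n = n₀ + ν ξ):
  C: 372.7 − 2(85.16) = 202.4
  B: 0 + 1(85.16) = 85.16
  A: 0 + 1(85.16) = 85.16
  D: 755.7 (inert)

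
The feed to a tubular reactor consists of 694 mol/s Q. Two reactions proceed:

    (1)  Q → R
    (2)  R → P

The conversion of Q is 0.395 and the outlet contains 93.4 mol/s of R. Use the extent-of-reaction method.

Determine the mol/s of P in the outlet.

181 mol/s

Conversion of Q: Q consumed = 1ξ₁ = 0.395 × 694 → ξ₁ = 274.1 mol/s.
R balance: n_R = 0 + 1ξ₁ − 1ξ₂ = 93.4 → ξ₂ = (1·274.1 − 93.4)/1 = 180.7 mol/s.
Outlet amounts (n = n₀ + Σ ν·ξ):
  Q: 694 − 1(274.1) = 419.9
  R: 0 + 1(274.1) − 1(180.7) = 93.4
  P: 0 + 1(180.7) = 180.7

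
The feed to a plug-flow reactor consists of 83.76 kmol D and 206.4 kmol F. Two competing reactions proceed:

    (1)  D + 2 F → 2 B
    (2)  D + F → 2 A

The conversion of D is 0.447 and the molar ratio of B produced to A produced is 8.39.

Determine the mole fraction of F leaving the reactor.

Conversion of D: D consumed = 0.447 × 83.76 = 37.44 kmol = 1ξ₁ + 1ξ₂.
Selectivity: 2ξ₁ / (2ξ₂) = 8.39 → ξ₁ = 8.39 ξ₂.
Substitute: (1·8.39 + 1) ξ₂ = 37.44 → ξ₂ = 3.987 kmol, ξ₁ = 33.45 kmol.
Outlet amounts (n = n₀ + Σ ν·ξ):
  D: 83.76 − 1(33.45) − 1(3.987) = 46.32
  F: 206.4 − 2(33.45) − 1(3.987) = 135.5
  B: 0 + 2(33.45) = 66.91
  A: 0 + 2(3.987) = 7.975
Total out = 256.7 kmol; y_F = 135.5 / 256.7 = 0.5279.

0.528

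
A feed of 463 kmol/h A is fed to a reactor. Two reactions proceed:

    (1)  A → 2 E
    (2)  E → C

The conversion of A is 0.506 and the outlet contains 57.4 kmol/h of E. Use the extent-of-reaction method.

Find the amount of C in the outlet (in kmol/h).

411 kmol/h

Conversion of A: A consumed = 1ξ₁ = 0.506 × 463 → ξ₁ = 234.3 kmol/h.
E balance: n_E = 0 + 2ξ₁ − 1ξ₂ = 57.4 → ξ₂ = (2·234.3 − 57.4)/1 = 411.2 kmol/h.
Outlet amounts (n = n₀ + Σ ν·ξ):
  A: 463 − 1(234.3) = 228.7
  E: 0 + 2(234.3) − 1(411.2) = 57.4
  C: 0 + 1(411.2) = 411.2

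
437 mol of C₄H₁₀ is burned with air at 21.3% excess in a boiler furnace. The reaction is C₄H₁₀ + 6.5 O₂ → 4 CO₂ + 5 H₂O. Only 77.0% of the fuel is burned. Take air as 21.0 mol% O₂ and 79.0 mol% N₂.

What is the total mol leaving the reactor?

17300 mol

Stoichiometric O₂ = 6.5 × 437 = 2840 mol; O₂ fed = 2840 × 1.213 = 3446 mol.
N₂ fed = 3446 × 79/21 = 12960 mol.
Fuel reacted = 0.77 × 437 → ξ = 336.5 mol.
Outlet (n = n₀ + ν ξ):
  C₄H₁₀: 437 − 1(336.5) = 100.5
  O₂: 3446 − 6.5(336.5) = 1258
  N₂: 12960 (inert)
  CO₂: 0 + 4(336.5) = 1346
  H₂O: 0 + 5(336.5) = 1682
Total out = 100.5 + 1258 + 12960 + 1346 + 1682 = 17350 mol.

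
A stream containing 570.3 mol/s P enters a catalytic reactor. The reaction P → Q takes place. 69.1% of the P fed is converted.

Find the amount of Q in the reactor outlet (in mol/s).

394 mol/s

P reacted = 0.691 × 570.3 = 394.1 mol/s; ν_P = −1, so ξ = 394.1/1 = 394.1 mol/s.
Outlet amounts (n = n₀ + ν ξ):
  P: 570.3 − 1(394.1) = 176.2
  Q: 0 + 1(394.1) = 394.1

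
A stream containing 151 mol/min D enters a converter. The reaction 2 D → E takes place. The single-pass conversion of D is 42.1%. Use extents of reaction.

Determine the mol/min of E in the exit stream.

D reacted = 0.421 × 151 = 63.57 mol/min; ν_D = −2, so ξ = 63.57/2 = 31.79 mol/min.
Outlet amounts (n = n₀ + ν ξ):
  D: 151 − 2(31.79) = 87.43
  E: 0 + 1(31.79) = 31.79

31.8 mol/min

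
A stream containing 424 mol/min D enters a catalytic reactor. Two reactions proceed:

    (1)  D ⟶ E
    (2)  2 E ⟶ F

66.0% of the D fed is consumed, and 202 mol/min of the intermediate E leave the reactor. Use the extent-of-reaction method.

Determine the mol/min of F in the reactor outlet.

38.9 mol/min

Conversion of D: D consumed = 1ξ₁ = 0.66 × 424 → ξ₁ = 279.8 mol/min.
E balance: n_E = 0 + 1ξ₁ − 2ξ₂ = 202 → ξ₂ = (1·279.8 − 202)/2 = 38.92 mol/min.
Outlet amounts (n = n₀ + Σ ν·ξ):
  D: 424 − 1(279.8) = 144.2
  E: 0 + 1(279.8) − 2(38.92) = 202
  F: 0 + 1(38.92) = 38.92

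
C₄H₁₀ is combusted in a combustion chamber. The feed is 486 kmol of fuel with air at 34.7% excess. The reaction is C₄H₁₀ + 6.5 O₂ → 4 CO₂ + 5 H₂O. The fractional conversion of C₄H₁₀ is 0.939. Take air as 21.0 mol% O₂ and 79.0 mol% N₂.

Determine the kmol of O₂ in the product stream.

Stoichiometric O₂ = 6.5 × 486 = 3159 kmol; O₂ fed = 3159 × 1.347 = 4255 kmol.
N₂ fed = 4255 × 79/21 = 16010 kmol.
Fuel reacted = 0.939 × 486 → ξ = 456.4 kmol.
Outlet (n = n₀ + ν ξ):
  C₄H₁₀: 486 − 1(456.4) = 29.65
  O₂: 4255 − 6.5(456.4) = 1289
  N₂: 16010 (inert)
  CO₂: 0 + 4(456.4) = 1825
  H₂O: 0 + 5(456.4) = 2282

1290 kmol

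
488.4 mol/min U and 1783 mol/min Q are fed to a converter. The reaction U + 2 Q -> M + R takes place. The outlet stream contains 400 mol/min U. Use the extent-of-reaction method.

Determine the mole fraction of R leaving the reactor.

For U: n = n₀ − 1ξ → 400 = 488.4 − 1ξ, giving ξ = 88.4 mol/min.
Outlet amounts (n = n₀ + ν ξ):
  U: 488.4 − 1(88.4) = 400
  Q: 1783 − 2(88.4) = 1606
  M: 0 + 1(88.4) = 88.4
  R: 0 + 1(88.4) = 88.4
Total out = 2183 mol/min; y_R = 88.4 / 2183 = 0.04049.

0.0405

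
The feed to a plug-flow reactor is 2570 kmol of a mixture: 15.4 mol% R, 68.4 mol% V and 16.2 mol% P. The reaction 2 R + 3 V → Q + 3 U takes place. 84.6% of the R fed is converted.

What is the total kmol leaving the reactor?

R reacted = 0.846 × 395.8 = 334.8 kmol; ν_R = −2, so ξ = 334.8/2 = 167.4 kmol.
Outlet amounts (n = n₀ + ν ξ):
  R: 395.8 − 2(167.4) = 60.95
  V: 1758 − 3(167.4) = 1256
  Q: 0 + 1(167.4) = 167.4
  U: 0 + 3(167.4) = 502.2
  P: 416.3 (inert)
Total out = 60.95 + 1256 + 167.4 + 502.2 + 416.3 = 2403 kmol.

2400 kmol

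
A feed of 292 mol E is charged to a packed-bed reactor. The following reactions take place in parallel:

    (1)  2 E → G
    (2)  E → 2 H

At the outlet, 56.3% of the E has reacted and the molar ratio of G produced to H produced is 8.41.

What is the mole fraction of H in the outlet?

Conversion of E: E consumed = 0.563 × 292 = 164.4 mol = 2ξ₁ + 1ξ₂.
Selectivity: 1ξ₁ / (2ξ₂) = 8.41 → ξ₁ = 16.82 ξ₂.
Substitute: (2·16.82 + 1) ξ₂ = 164.4 → ξ₂ = 4.746 mol, ξ₁ = 79.83 mol.
Outlet amounts (n = n₀ + Σ ν·ξ):
  E: 292 − 2(79.83) − 1(4.746) = 127.6
  G: 0 + 1(79.83) = 79.83
  H: 0 + 2(4.746) = 9.492
Total out = 216.9 mol; y_H = 9.492 / 216.9 = 0.04376.

0.0438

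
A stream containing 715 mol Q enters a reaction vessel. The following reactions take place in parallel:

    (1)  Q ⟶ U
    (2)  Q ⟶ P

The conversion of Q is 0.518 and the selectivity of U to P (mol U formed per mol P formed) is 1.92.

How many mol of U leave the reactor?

244 mol

Conversion of Q: Q consumed = 0.518 × 715 = 370.4 mol = 1ξ₁ + 1ξ₂.
Selectivity: 1ξ₁ / (1ξ₂) = 1.92 → ξ₁ = 1.92 ξ₂.
Substitute: (1·1.92 + 1) ξ₂ = 370.4 → ξ₂ = 126.8 mol, ξ₁ = 243.5 mol.
Outlet amounts (n = n₀ + Σ ν·ξ):
  Q: 715 − 1(243.5) − 1(126.8) = 344.6
  U: 0 + 1(243.5) = 243.5
  P: 0 + 1(126.8) = 126.8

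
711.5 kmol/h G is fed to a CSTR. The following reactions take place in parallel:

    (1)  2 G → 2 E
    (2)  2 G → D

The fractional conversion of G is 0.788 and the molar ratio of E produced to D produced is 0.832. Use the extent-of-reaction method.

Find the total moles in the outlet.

514 kmol/h

Conversion of G: G consumed = 0.788 × 711.5 = 560.7 kmol/h = 2ξ₁ + 2ξ₂.
Selectivity: 2ξ₁ / (1ξ₂) = 0.832 → ξ₁ = 0.416 ξ₂.
Substitute: (2·0.416 + 2) ξ₂ = 560.7 → ξ₂ = 198 kmol/h, ξ₁ = 82.36 kmol/h.
Outlet amounts (n = n₀ + Σ ν·ξ):
  G: 711.5 − 2(82.36) − 2(198) = 150.8
  E: 0 + 2(82.36) = 164.7
  D: 0 + 1(198) = 198
Total out = 150.8 + 164.7 + 198 = 513.5 kmol/h.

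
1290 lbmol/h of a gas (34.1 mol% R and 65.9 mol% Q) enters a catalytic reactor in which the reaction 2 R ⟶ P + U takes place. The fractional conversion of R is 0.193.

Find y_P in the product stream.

R reacted = 0.193 × 439.9 = 84.9 lbmol/h; ν_R = −2, so ξ = 84.9/2 = 42.45 lbmol/h.
Outlet amounts (n = n₀ + ν ξ):
  R: 439.9 − 2(42.45) = 355
  P: 0 + 1(42.45) = 42.45
  U: 0 + 1(42.45) = 42.45
  Q: 850.1 (inert)
Total out = 1290 lbmol/h; y_P = 42.45 / 1290 = 0.03291.

0.0329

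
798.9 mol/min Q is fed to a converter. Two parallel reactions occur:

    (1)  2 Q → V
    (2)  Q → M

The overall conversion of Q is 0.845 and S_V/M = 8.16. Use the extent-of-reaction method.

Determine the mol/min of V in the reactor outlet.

Conversion of Q: Q consumed = 0.845 × 798.9 = 675.1 mol/min = 2ξ₁ + 1ξ₂.
Selectivity: 1ξ₁ / (1ξ₂) = 8.16 → ξ₁ = 8.16 ξ₂.
Substitute: (2·8.16 + 1) ξ₂ = 675.1 → ξ₂ = 38.98 mol/min, ξ₁ = 318 mol/min.
Outlet amounts (n = n₀ + Σ ν·ξ):
  Q: 798.9 − 2(318) − 1(38.98) = 123.8
  V: 0 + 1(318) = 318
  M: 0 + 1(38.98) = 38.98

318 mol/min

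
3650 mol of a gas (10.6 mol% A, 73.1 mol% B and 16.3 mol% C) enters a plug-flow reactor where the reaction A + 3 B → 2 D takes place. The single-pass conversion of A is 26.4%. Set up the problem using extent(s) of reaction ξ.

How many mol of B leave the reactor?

2360 mol

A reacted = 0.264 × 386.9 = 102.1 mol; ν_A = −1, so ξ = 102.1/1 = 102.1 mol.
Outlet amounts (n = n₀ + ν ξ):
  A: 386.9 − 1(102.1) = 284.8
  B: 2668 − 3(102.1) = 2362
  D: 0 + 2(102.1) = 204.3
  C: 595 (inert)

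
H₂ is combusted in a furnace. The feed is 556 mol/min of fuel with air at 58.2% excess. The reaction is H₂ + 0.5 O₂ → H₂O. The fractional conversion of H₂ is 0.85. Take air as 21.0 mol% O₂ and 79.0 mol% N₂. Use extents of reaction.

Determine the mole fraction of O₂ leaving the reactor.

Stoichiometric O₂ = 0.5 × 556 = 278 mol/min; O₂ fed = 278 × 1.582 = 439.8 mol/min.
N₂ fed = 439.8 × 79/21 = 1654 mol/min.
Fuel reacted = 0.85 × 556 → ξ = 472.6 mol/min.
Outlet (n = n₀ + ν ξ):
  H₂: 556 − 1(472.6) = 83.4
  O₂: 439.8 − 0.5(472.6) = 203.5
  N₂: 1654 (inert)
  H₂O: 0 + 1(472.6) = 472.6
Total out = 2414 mol/min; y_O₂ = 203.5 / 2414 = 0.0843.

0.0843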